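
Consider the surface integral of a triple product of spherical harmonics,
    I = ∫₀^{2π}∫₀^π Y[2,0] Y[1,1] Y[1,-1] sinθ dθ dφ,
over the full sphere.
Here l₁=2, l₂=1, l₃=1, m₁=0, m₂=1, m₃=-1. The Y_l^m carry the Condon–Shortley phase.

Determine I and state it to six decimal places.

0.126157

m-sum 0 ✓  L=4 even ✓  1≤1≤3 ✓
Π(2lᵢ+1) = 5×3×3 = 45
triangle coeff Δ(2,1,1) = 1/30
Σ_t [1,1]: t=1:−1/1 = -1/1
(3j)²=2/15 [(2 1 1; 0 0 0)], sign=+1
Σ_t [2,2]: t=2:+1/4 = 1/4
(3j)²=1/30 [(2 1 1; 0 1 -1)], sign=+1
⇒ 4πI² = 1/5
I = (+1)√(1/5/(4π)) = 0.12615663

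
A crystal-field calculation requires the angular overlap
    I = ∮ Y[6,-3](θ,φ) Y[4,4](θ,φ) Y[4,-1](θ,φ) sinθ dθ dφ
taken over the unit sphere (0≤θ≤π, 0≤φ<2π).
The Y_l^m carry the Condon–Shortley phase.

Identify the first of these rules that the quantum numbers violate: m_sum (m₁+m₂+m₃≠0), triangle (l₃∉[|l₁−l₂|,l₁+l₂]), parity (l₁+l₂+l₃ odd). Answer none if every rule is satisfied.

azimuthal sum: -3 + 4 − 1 = 0  ✓
2 ≤ 4 ≤ 10 (triangle on l)  ✓
L = 6 + 4 + 4 = 14 (even)  ✓

none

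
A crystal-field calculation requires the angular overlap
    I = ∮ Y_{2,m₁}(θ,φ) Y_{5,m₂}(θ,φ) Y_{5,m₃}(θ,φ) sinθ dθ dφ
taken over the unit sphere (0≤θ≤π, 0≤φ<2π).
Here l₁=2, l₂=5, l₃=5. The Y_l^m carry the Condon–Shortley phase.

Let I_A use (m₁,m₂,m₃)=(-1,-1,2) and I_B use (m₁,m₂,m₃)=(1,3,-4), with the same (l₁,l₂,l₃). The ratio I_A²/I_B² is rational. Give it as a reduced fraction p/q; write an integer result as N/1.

2/7

Same 2,5,5: normalisation and zero-m 3j drop out of the ratio.
A: Δ: 2! 2! 8! / 13! → 1/38610; sum: t=1:−1/1440 t=2:+1/2880 = -1/2880; 3j²(2 5 5; -1 -1 2) = Δ·Π!·Σ² = 7/715  (sign +1)
B: Δ: 2! 2! 8! / 13! → 1/38610; sum: t=0:+1/80640 t=1:−1/10080 = -1/11520; 3j²(2 5 5; 1 3 -4) = Δ·Π!·Σ² = 49/1430  (sign +1)
I_A²/I_B² = (7/715)/(49/1430) = 2/7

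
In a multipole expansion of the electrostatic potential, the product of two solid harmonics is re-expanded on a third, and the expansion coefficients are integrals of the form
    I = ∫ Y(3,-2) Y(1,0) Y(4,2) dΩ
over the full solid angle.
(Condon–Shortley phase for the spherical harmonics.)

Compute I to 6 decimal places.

Rules hold: Σm=0, L=8 even, 2≤4≤4.
N = 7·3·9 = 189
Δ = 0!·6!·2!/9! = 1/252
Racah Σ t=0..0: t=0:+1/36 = 1/36
⇒ 3j(3 1 4; 0 0 0)² = 4/63, sgn +1
Racah Σ t=0..0: t=0:+1/120 = 1/120
⇒ 3j(3 1 4; -2 0 2)² = 1/21, sgn +1
4πI² = N·(3j₀)²·(3jₘ)² = 4/7
I = +1·√(0.571429/4π) = 0.21324362

0.213244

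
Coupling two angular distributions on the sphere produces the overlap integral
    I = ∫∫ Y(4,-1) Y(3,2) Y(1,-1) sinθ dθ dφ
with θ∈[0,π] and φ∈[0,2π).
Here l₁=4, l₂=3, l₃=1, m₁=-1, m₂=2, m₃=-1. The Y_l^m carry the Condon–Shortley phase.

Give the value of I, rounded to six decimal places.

-0.106622

Checks pass: Σm=0; 8 even; l₃=1∈[1,7].
(2·4+1)(2·3+1)(2·1+1) = 189
Δ: 6! 2! 0! / 9! → 1/252
sum: t=3:−1/36 = -1/36
3j²(4 3 1; 0 0 0) = Δ·Π!·Σ² = 4/63  (sign +1)
sum: t=5:−1/240 = -1/240
3j²(4 3 1; -1 2 -1) = Δ·Π!·Σ² = 1/84  (sign -1)
combine: 4πI² = 189·4/63·1/84 = 1/7
take √, sign -1: I = -0.10662181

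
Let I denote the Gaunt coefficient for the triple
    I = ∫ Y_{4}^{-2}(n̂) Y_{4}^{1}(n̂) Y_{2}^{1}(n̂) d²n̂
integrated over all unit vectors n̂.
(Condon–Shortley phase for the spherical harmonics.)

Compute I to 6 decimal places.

0.127700

m-sum 0 ✓  L=10 even ✓  0≤2≤8 ✓
Π(2lᵢ+1) = 9×9×5 = 405
triangle coeff Δ(4,4,2) = 1/13860
Σ_t [2,4]: t=2:+1/192 t=3:−1/36 t=4:+1/192 = -5/288
(3j)²=20/693 [(4 4 2; 0 0 0)], sign=-1
Σ_t [4,5]: t=4:+1/96 t=5:−1/240 = 1/160
(3j)²=27/1540 [(4 4 2; -2 1 1)], sign=-1
⇒ 4πI² = 1215/5929
I = (+1)√(1215/5929/(4π)) = 0.12770047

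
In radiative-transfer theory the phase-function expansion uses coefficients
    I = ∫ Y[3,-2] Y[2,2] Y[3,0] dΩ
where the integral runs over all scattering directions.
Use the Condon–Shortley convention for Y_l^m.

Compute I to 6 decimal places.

-0.188063

Checks pass: Σm=0; 8 even; l₃=3∈[1,5].
(2·3+1)(2·2+1)(2·3+1) = 245
Δ: 2! 4! 2! / 9! → 1/3780
sum: t=0:+1/24 t=1:−1/4 t=2:+1/24 = -1/6
3j²(3 2 3; 0 0 0) = Δ·Π!·Σ² = 4/105  (sign +1)
sum: t=2:+1/24 = 1/24
3j²(3 2 3; -2 2 0) = Δ·Π!·Σ² = 1/21  (sign -1)
combine: 4πI² = 245·4/105·1/21 = 4/9
take √, sign -1: I = -0.18806319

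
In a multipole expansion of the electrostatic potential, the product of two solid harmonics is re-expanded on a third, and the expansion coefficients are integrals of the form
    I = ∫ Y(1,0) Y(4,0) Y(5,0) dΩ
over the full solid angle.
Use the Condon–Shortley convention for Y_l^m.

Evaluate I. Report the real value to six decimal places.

0.245532

m-sum 0 ✓  L=10 even ✓  3≤5≤5 ✓
Π(2lᵢ+1) = 3×9×11 = 297
triangle coeff Δ(1,4,5) = 1/495
Σ_t [0,0]: t=0:+1/576 = 1/576
(3j)²=5/99 [(1 4 5; 0 0 0)], sign=-1
(m-triple is (0,0,0) — same symbol as above.)
⇒ 4πI² = 25/33
I = (+1)√(25/33/(4π)) = 0.24553200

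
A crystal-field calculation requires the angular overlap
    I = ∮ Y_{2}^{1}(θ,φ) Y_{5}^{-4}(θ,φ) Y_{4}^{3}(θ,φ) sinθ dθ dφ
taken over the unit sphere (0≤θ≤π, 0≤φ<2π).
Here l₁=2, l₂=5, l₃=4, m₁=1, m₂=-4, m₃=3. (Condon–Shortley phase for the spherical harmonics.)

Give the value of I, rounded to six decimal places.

0.000000

Σlᵢ=11 odd — θ-integrand is odd under cosθ→−cosθ; I=0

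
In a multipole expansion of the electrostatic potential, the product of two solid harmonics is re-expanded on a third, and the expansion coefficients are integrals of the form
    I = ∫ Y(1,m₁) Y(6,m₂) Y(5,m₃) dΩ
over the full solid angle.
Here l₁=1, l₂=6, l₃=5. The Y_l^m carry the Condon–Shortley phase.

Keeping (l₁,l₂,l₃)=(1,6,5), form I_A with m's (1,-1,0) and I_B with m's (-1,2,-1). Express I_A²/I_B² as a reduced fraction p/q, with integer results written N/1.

Shared (l₁,l₂,l₃)=(1,6,5): N and (l;000)² cancel in I_A²/I_B².
A: Δ = 2!·0!·10!/13! = 1/858; Racah Σ t=0..0: t=0:+1/28800 = 1/28800; ⇒ 3j(1 6 5; 1 -1 0)² = 7/286, sgn -1
B: Δ = 2!·0!·10!/13! = 1/858; Racah Σ t=2..2: t=2:+1/34560 = 1/34560; ⇒ 3j(1 6 5; -1 2 -1)² = 14/429, sgn +1
I_A²/I_B² = (7/286)/(14/429) = 3/4

3/4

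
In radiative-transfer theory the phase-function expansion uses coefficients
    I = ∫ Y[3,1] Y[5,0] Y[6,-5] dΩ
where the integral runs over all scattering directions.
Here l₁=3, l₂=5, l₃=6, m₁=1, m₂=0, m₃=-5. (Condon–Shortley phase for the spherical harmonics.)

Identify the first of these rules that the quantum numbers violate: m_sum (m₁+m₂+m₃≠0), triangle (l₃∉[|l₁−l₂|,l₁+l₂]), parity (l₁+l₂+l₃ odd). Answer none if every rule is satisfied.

m_sum

Σmᵢ = -4  ✗
l₃∈[|l₁−l₂|,l₁+l₂]=[2,8], have l₃=6
Σlᵢ = 14 ⇒ even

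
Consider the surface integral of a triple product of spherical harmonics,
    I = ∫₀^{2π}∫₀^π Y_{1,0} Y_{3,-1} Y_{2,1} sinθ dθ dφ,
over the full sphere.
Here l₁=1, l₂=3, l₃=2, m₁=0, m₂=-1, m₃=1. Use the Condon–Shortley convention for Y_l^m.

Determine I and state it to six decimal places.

-0.233597

m-sum 0 ✓  L=6 even ✓  2≤2≤4 ✓
Π(2lᵢ+1) = 3×7×5 = 105
triangle coeff Δ(1,3,2) = 1/105
Σ_t [1,1]: t=1:−1/4 = -1/4
(3j)²=3/35 [(1 3 2; 0 0 0)], sign=-1
Σ_t [1,1]: t=1:−1/6 = -1/6
(3j)²=8/105 [(1 3 2; 0 -1 1)], sign=+1
⇒ 4πI² = 24/35
I = (-1)√(24/35/(4π)) = -0.23359668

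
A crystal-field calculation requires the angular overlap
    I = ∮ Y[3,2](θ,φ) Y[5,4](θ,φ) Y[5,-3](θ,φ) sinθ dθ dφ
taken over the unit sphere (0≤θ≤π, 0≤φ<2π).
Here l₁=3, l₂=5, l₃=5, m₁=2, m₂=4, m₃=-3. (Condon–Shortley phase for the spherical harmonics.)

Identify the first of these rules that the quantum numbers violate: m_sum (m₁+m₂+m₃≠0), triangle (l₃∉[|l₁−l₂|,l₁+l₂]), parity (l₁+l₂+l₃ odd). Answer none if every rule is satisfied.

azimuthal sum: 2 + 4 − 3 = 3  ✗
2 ≤ 5 ≤ 8 (triangle on l)
L = 3 + 5 + 5 = 13 (odd)

m_sum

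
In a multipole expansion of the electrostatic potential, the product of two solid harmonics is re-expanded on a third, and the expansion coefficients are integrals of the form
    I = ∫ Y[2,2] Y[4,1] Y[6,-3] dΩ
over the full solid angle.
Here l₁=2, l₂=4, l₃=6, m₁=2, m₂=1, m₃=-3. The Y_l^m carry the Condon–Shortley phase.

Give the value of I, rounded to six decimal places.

-0.178526

Checks pass: Σm=0; 12 even; l₃=6∈[2,6].
(2·2+1)(2·4+1)(2·6+1) = 585
Δ: 0! 4! 8! / 13! → 1/6435
sum: t=0:+1/2304 = 1/2304
3j²(2 4 6; 0 0 0) = Δ·Π!·Σ² = 5/143  (sign +1)
sum: t=0:+1/17280 = 1/17280
3j²(2 4 6; 2 1 -3) = Δ·Π!·Σ² = 14/715  (sign -1)
combine: 4πI² = 585·5/143·14/715 = 630/1573
take √, sign -1: I = -0.17852580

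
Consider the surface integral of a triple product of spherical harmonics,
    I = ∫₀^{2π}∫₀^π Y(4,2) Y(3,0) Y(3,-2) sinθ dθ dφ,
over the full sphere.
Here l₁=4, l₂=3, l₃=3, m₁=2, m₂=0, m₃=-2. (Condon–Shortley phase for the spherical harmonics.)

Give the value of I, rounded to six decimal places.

m-sum 0 ✓  L=10 even ✓  1≤3≤7 ✓
Π(2lᵢ+1) = 9×7×7 = 441
triangle coeff Δ(4,3,3) = 1/34650
Σ_t [1,3]: t=1:−1/72 t=2:+1/16 t=3:−1/72 = 5/144
(3j)²=2/77 [(4 3 3; 0 0 0)], sign=-1
Σ_t [1,2]: t=1:−1/72 t=2:+1/96 = -1/288
(3j)²=1/462 [(4 3 3; 2 0 -2)], sign=+1
⇒ 4πI² = 3/121
I = (-1)√(3/121/(4π)) = -0.04441841

-0.044418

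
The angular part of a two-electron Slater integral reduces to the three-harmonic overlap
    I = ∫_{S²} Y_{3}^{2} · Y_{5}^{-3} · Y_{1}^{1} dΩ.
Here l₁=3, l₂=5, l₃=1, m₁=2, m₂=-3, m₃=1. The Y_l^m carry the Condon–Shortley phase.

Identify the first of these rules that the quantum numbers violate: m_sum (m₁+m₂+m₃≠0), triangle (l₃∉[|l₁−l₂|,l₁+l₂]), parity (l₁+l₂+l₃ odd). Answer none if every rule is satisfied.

m₁+m₂+m₃ = 2 − 3 + 1 = 0  ✓
triangle: |3−5|=2 ≤ l₃=1 ≤ 3+5=8  ✗
parity: l₁+l₂+l₃ = 9 is odd

triangle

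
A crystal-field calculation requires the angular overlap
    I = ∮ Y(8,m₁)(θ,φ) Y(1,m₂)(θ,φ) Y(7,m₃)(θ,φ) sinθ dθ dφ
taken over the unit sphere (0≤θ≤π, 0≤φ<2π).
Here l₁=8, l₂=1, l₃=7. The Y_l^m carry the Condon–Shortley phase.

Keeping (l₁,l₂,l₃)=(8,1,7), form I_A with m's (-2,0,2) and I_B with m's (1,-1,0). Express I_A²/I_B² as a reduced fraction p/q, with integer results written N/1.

5/3

Same 8,1,7: normalisation and zero-m 3j drop out of the ratio.
A: Δ: 2! 14! 0! / 17! → 1/2040; sum: t=1:−1/43545600 = -1/43545600; 3j²(8 1 7; -2 0 2) = Δ·Π!·Σ² = 1/34  (sign +1)
B: Δ: 2! 14! 0! / 17! → 1/2040; sum: t=0:+1/50803200 = 1/50803200; 3j²(8 1 7; 1 -1 0) = Δ·Π!·Σ² = 3/170  (sign -1)
I_A²/I_B² = (1/34)/(3/170) = 5/3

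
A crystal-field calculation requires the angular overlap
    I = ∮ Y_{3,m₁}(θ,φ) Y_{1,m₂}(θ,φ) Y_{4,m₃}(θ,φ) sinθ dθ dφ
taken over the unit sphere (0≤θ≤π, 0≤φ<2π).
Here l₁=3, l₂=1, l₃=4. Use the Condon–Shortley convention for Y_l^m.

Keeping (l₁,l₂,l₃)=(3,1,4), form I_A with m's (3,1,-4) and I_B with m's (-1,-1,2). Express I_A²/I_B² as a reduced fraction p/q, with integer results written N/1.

28/15

l's match ⇒ only the (l;m) 3-j factors differ between A and B.
A: triangle coeff Δ(3,1,4) = 1/252; Σ_t [0,0]: t=0:+1/1440 = 1/1440; (3j)²=1/9 [(3 1 4; 3 1 -4)], sign=+1
B: triangle coeff Δ(3,1,4) = 1/252; Σ_t [0,0]: t=0:+1/96 = 1/96; (3j)²=5/84 [(3 1 4; -1 -1 2)], sign=+1
I_A²/I_B² = (1/9)/(5/84) = 28/15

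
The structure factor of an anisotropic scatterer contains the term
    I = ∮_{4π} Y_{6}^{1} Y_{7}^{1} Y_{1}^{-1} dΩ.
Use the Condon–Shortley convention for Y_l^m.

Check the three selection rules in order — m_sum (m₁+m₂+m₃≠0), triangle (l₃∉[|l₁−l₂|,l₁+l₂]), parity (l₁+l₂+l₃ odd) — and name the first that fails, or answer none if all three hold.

m_sum

m₁+m₂+m₃ = 1 + 1 − 1 = 1  ✗
triangle: |6−7|=1 ≤ l₃=1 ≤ 6+7=13
parity: l₁+l₂+l₃ = 14 is even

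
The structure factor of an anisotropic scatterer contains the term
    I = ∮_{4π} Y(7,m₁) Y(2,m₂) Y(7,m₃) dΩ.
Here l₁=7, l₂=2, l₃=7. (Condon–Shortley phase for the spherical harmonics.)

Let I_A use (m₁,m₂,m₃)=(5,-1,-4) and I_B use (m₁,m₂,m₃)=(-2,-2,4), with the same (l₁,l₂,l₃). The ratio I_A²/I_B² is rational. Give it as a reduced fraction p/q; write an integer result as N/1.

729/550

Same 7,2,7: normalisation and zero-m 3j drop out of the ratio.
A: Δ: 2! 12! 2! / 17! → 1/185640; sum: t=0:+1/14515200 t=1:−1/79833600 = 1/17740800; 3j²(7 2 7; 5 -1 -4) = Δ·Π!·Σ² = 729/30940  (sign -1)
B: Δ: 2! 12! 2! / 17! → 1/185640; sum: t=0:+1/8709120 = 1/8709120; 3j²(7 2 7; -2 -2 4) = Δ·Π!·Σ² = 55/3094  (sign -1)
I_A²/I_B² = (729/30940)/(55/3094) = 729/550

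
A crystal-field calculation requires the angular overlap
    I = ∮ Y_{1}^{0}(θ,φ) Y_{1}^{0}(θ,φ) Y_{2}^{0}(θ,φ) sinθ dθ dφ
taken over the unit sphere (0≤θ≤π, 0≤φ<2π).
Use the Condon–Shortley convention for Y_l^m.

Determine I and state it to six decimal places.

0.252313

m-sum 0 ✓  L=4 even ✓  0≤2≤2 ✓
Π(2lᵢ+1) = 3×3×5 = 45
triangle coeff Δ(1,1,2) = 1/30
Σ_t [0,0]: t=0:+1/1 = 1/1
(3j)²=2/15 [(1 1 2; 0 0 0)], sign=+1
(m-triple is (0,0,0) — same symbol as above.)
⇒ 4πI² = 4/5
I = (+1)√(4/5/(4π)) = 0.25231325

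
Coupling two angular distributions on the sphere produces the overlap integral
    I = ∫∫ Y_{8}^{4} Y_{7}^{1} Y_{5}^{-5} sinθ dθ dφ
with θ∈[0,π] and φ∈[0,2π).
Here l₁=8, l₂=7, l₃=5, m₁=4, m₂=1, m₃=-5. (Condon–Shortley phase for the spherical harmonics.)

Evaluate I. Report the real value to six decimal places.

m-sum 0 ✓  L=20 even ✓  1≤5≤15 ✓
Π(2lᵢ+1) = 17×15×11 = 2805
triangle coeff Δ(8,7,5) = 1/814773960
Σ_t [3,7]: t=3:−1/87091200 t=4:+1/4976640 t=5:−1/2073600 t=6:+1/4976640 t=7:−1/87091200 = -1/9676800
(3j)²=360/46189 [(8 7 5; 0 0 0)], sign=+1
Σ_t [4,4]: t=4:+1/298598400 = 1/298598400
(3j)²=70/4199 [(8 7 5; 4 1 -5)], sign=+1
⇒ 4πI² = 378000/1037153
I = (+1)√(378000/1037153/(4π)) = 0.17030192

0.170302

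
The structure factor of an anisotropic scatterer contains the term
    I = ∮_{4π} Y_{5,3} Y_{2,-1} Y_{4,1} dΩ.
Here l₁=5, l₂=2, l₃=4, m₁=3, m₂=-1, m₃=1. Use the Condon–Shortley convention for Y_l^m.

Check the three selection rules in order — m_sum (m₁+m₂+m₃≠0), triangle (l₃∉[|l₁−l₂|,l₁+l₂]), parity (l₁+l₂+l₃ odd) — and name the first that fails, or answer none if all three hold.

Σmᵢ = 3  ✗
l₃∈[|l₁−l₂|,l₁+l₂]=[3,7], have l₃=4
Σlᵢ = 11 ⇒ odd

m_sum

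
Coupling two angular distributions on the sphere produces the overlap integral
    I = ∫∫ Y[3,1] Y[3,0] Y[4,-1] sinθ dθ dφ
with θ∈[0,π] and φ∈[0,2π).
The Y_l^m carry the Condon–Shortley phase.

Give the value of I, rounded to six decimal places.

Rules hold: Σm=0, L=10 even, 0≤4≤6.
N = 7·7·9 = 441
Δ = 2!·4!·4!/11! = 1/34650
Racah Σ t=0..2: t=0:+1/72 t=1:−1/16 t=2:+1/72 = -5/144
⇒ 3j(3 3 4; 0 0 0)² = 2/77, sgn -1
Racah Σ t=0..2: t=0:+1/48 t=1:−1/24 t=2:+1/288 = -5/288
⇒ 3j(3 3 4; 1 0 -1)² = 5/462, sgn +1
4πI² = N·(3j₀)²·(3jₘ)² = 15/121
I = -1·√(0.123967/4π) = -0.09932258

-0.099323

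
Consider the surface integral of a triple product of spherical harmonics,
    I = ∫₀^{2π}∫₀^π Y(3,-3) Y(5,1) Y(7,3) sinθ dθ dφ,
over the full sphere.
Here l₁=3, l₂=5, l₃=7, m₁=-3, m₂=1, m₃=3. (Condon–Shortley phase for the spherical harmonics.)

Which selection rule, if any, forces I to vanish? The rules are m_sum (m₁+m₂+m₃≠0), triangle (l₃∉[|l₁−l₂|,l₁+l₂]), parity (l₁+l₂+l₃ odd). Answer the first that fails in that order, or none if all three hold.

m₁+m₂+m₃ = -3 + 1 + 3 = 1  ✗
triangle: |3−5|=2 ≤ l₃=7 ≤ 3+5=8
parity: l₁+l₂+l₃ = 15 is odd

m_sum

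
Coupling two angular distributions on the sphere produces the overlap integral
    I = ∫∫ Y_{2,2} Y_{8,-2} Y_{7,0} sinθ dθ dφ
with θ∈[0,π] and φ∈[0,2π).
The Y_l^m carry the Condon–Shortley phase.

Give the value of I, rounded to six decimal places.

L=17 odd ⇒ parity kills the (l;000) factor ⇒ I = 0

0.000000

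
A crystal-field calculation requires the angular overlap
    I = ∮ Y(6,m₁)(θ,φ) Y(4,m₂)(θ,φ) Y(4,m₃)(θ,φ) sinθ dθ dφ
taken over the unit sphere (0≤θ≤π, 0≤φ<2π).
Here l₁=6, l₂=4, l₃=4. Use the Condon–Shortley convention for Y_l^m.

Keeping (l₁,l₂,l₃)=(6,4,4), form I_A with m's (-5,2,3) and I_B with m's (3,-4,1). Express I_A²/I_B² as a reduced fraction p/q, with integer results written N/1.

33/80

Same 6,4,4: normalisation and zero-m 3j drop out of the ratio.
A: Δ: 6! 6! 2! / 15! → 1/1261260; sum: t=5:−1/86400 t=6:+1/172800 = -1/172800; 3j²(6 4 4; -5 2 3) = Δ·Π!·Σ² = 1/130  (sign +1)
B: Δ: 6! 6! 2! / 15! → 1/1261260; sum: t=0:+1/51840 = 1/51840; 3j²(6 4 4; 3 -4 1) = Δ·Π!·Σ² = 8/429  (sign -1)
I_A²/I_B² = (1/130)/(8/429) = 33/80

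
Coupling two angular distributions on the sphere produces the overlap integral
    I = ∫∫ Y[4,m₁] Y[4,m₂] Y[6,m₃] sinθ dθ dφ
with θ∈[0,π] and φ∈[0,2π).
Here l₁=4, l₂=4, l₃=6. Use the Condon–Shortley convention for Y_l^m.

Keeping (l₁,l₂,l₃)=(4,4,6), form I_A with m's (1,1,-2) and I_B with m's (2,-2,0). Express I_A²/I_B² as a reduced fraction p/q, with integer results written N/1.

105/121

l's match ⇒ only the (l;m) 3-j factors differ between A and B.
A: triangle coeff Δ(4,4,6) = 1/1261260; Σ_t [0,2]: t=0:+1/8640 t=1:−1/2304 t=2:+1/8640 = -7/34560; (3j)²=7/429 [(4 4 6; 1 1 -2)], sign=-1
B: triangle coeff Δ(4,4,6) = 1/1261260; Σ_t [0,2]: t=0:+1/4608 t=1:−1/14400 t=2:+1/1036800 = 77/518400; (3j)²=11/585 [(4 4 6; 2 -2 0)], sign=+1
I_A²/I_B² = (7/429)/(11/585) = 105/121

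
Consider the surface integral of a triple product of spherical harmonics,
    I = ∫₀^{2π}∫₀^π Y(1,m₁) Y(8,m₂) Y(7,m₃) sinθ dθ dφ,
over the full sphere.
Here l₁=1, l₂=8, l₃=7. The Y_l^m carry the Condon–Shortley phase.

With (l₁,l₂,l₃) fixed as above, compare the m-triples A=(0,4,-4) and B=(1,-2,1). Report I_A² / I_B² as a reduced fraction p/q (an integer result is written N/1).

16/15

l's match ⇒ only the (l;m) 3-j factors differ between A and B.
A: triangle coeff Δ(1,8,7) = 1/2040; Σ_t [1,1]: t=1:−1/239500800 = -1/239500800; (3j)²=2/85 [(1 8 7; 0 4 -4)], sign=+1
B: triangle coeff Δ(1,8,7) = 1/2040; Σ_t [0,0]: t=0:+1/58060800 = 1/58060800; (3j)²=3/136 [(1 8 7; 1 -2 1)], sign=+1
I_A²/I_B² = (2/85)/(3/136) = 16/15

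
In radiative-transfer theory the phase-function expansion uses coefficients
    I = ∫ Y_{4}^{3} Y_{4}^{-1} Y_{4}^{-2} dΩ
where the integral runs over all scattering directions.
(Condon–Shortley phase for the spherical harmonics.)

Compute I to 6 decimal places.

-0.063661

m-sum 0 ✓  L=12 even ✓  0≤4≤8 ✓
Π(2lᵢ+1) = 9×9×9 = 729
triangle coeff Δ(4,4,4) = 1/450450
Σ_t [0,4]: t=0:+1/13824 t=1:−1/216 t=2:+1/64 t=3:−1/216 t=4:+1/13824 = 5/768
(3j)²=18/1001 [(4 4 4; 0 0 0)], sign=+1
Σ_t [0,1]: t=0:+1/864 t=1:−1/576 = -1/1728
(3j)²=5/1287 [(4 4 4; 3 -1 -2)], sign=-1
⇒ 4πI² = 7290/143143
I = (-1)√(7290/143143/(4π)) = -0.06366105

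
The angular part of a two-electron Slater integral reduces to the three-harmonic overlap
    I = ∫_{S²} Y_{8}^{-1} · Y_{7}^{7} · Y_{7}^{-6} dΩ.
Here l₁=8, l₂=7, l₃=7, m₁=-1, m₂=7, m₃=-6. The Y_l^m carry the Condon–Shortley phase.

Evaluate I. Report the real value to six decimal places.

0.062134

m-sum 0 ✓  L=22 even ✓  1≤7≤15 ✓
Π(2lᵢ+1) = 17×15×15 = 3825
triangle coeff Δ(8,7,7) = 1/22086194130
Σ_t [1,7]: t=1:−1/18289152000 t=2:+1/248832000 t=3:−1/24883200 t=4:+1/11943936 t=5:−1/24883200 t=6:+1/248832000 t=7:−1/18289152000 = 11/975421440
(3j)²=1750/289731 [(8 7 7; 0 0 0)], sign=-1
Σ_t [8,8]: t=8:+1/146313216000 = 1/146313216000
(3j)²=78/37145 [(8 7 7; -1 7 -6)], sign=-1
⇒ 4πI² = 157500/3246473
I = (+1)√(157500/3246473/(4π)) = 0.06213402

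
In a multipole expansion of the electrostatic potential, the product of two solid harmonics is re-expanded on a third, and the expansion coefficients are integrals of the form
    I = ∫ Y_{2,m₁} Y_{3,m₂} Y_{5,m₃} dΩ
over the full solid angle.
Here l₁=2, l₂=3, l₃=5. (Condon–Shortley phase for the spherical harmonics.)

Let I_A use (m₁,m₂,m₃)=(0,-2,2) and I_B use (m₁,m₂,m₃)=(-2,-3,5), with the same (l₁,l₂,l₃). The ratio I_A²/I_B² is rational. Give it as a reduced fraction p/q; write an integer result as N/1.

Same 2,3,5: normalisation and zero-m 3j drop out of the ratio.
A: Δ: 0! 4! 6! / 11! → 1/2310; sum: t=0:+1/480 = 1/480; 3j²(2 3 5; 0 -2 2) = Δ·Π!·Σ² = 3/110  (sign -1)
B: Δ: 0! 4! 6! / 11! → 1/2310; sum: t=0:+1/17280 = 1/17280; 3j²(2 3 5; -2 -3 5) = Δ·Π!·Σ² = 1/11  (sign +1)
I_A²/I_B² = (3/110)/(1/11) = 3/10

3/10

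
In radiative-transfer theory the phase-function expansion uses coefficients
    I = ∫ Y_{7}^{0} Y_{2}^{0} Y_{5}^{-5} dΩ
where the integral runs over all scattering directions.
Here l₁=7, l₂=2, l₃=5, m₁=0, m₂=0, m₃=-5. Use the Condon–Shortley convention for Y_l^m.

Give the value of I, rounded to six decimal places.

0.000000

m-sum = 0 + 0 − 5 = -5 ≠ 0 ⇒ I = 0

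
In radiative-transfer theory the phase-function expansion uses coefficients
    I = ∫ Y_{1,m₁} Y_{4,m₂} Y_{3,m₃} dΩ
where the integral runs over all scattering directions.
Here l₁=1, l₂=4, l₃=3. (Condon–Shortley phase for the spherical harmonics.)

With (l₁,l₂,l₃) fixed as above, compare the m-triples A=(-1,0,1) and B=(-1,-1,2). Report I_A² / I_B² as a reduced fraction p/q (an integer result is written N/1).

2/1

Shared (l₁,l₂,l₃)=(1,4,3): N and (l;000)² cancel in I_A²/I_B².
A: Δ = 2!·0!·6!/9! = 1/252; Racah Σ t=2..2: t=2:+1/96 = 1/96; ⇒ 3j(1 4 3; -1 0 1)² = 1/42, sgn +1
B: Δ = 2!·0!·6!/9! = 1/252; Racah Σ t=2..2: t=2:+1/240 = 1/240; ⇒ 3j(1 4 3; -1 -1 2)² = 1/84, sgn -1
I_A²/I_B² = (1/42)/(1/84) = 2/1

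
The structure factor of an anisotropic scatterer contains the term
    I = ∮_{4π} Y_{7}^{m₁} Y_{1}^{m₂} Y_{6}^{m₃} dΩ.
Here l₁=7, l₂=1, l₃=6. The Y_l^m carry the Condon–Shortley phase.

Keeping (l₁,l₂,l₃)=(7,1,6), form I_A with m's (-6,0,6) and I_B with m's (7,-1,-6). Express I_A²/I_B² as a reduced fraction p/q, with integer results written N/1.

1/7

Shared (l₁,l₂,l₃)=(7,1,6): N and (l;000)² cancel in I_A²/I_B².
A: Δ = 2!·12!·0!/15! = 1/1365; Racah Σ t=1..1: t=1:−1/479001600 = -1/479001600; ⇒ 3j(7 1 6; -6 0 6)² = 1/105, sgn -1
B: Δ = 2!·12!·0!/15! = 1/1365; Racah Σ t=0..0: t=0:+1/958003200 = 1/958003200; ⇒ 3j(7 1 6; 7 -1 -6)² = 1/15, sgn +1
I_A²/I_B² = (1/105)/(1/15) = 1/7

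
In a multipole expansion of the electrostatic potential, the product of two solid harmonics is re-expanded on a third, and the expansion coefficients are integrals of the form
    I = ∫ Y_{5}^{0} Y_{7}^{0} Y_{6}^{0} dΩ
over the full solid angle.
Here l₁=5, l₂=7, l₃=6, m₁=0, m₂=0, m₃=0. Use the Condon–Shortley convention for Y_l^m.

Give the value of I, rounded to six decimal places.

m-sum 0 ✓  L=18 even ✓  2≤6≤12 ✓
Π(2lᵢ+1) = 11×15×13 = 2145
triangle coeff Δ(5,7,6) = 1/174594420
Σ_t [1,5]: t=1:−1/4147200 t=2:+1/207360 t=3:−1/82944 t=4:+1/207360 t=5:−1/4147200 = -1/345600
(3j)²=420/46189 [(5 7 6; 0 0 0)], sign=-1
(m-triple is (0,0,0) — same symbol as above.)
⇒ 4πI² = 2646000/14919047
I = (+1)√(2646000/14919047/(4π)) = 0.11880082

0.118801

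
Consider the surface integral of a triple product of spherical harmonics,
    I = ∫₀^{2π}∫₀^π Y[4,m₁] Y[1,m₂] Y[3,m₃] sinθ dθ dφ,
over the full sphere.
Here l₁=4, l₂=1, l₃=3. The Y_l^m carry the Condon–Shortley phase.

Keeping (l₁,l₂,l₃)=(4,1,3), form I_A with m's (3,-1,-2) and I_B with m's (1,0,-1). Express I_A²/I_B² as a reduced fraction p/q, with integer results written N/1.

l's match ⇒ only the (l;m) 3-j factors differ between A and B.
A: triangle coeff Δ(4,1,3) = 1/252; Σ_t [0,0]: t=0:+1/240 = 1/240; (3j)²=1/12 [(4 1 3; 3 -1 -2)], sign=-1
B: triangle coeff Δ(4,1,3) = 1/252; Σ_t [1,1]: t=1:−1/48 = -1/48; (3j)²=5/84 [(4 1 3; 1 0 -1)], sign=-1
I_A²/I_B² = (1/12)/(5/84) = 7/5

7/5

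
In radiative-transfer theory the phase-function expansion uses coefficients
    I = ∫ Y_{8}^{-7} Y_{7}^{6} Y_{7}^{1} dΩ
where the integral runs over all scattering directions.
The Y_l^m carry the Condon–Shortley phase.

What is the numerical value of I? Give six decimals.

-0.151591

Rules hold: Σm=0, L=22 even, 1≤7≤15.
N = 17·15·15 = 3825
Δ = 8!·8!·6!/23! = 1/22086194130
Racah Σ t=1..7: t=1:−1/18289152000 t=2:+1/248832000 t=3:−1/24883200 t=4:+1/11943936 t=5:−1/24883200 t=6:+1/248832000 t=7:−1/18289152000 = 11/975421440
⇒ 3j(8 7 7; 0 0 0)² = 1750/289731, sgn -1
Racah Σ t=7..8: t=7:−1/146313216000 t=8:+1/24385536000 = 1/29262643200
⇒ 3j(8 7 7; -7 6 1)² = 650/52003, sgn +1
4πI² = N·(3j₀)²·(3jₘ)² = 937500/3246473
I = -1·√(0.288775/4π) = -0.15159149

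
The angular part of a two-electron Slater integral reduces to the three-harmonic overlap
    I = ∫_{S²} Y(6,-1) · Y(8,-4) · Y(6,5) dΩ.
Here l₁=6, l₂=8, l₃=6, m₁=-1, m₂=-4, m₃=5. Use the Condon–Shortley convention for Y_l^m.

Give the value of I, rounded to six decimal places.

Checks pass: Σm=0; 20 even; l₃=6∈[2,14].
(2·6+1)(2·8+1)(2·6+1) = 2873
Δ: 8! 4! 8! / 21! → 1/1309458150
sum: t=2:+1/49766400 t=3:−1/3110400 t=4:+1/1327104 t=5:−1/3110400 t=6:+1/49766400 = 1/6635520
3j²(6 8 6; 0 0 0) = Δ·Π!·Σ² = 350/46189  (sign +1)
sum: t=3:−1/87091200 t=4:+1/139345920 = -1/232243200
3j²(6 8 6; -1 -4 5) = Δ·Π!·Σ² = 33/8398  (sign +1)
combine: 4πI² = 2873·350/46189·33/8398 = 525/6137
take √, sign +1: I = 0.08250811

0.082508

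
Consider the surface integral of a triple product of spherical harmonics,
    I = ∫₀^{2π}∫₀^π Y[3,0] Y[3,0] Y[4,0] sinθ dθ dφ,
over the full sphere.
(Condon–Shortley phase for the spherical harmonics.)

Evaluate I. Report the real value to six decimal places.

0.153870

Rules hold: Σm=0, L=10 even, 0≤4≤6.
N = 7·7·9 = 441
Δ = 2!·4!·4!/11! = 1/34650
Racah Σ t=0..2: t=0:+1/72 t=1:−1/16 t=2:+1/72 = -5/144
⇒ 3j(3 3 4; 0 0 0)² = 2/77, sgn -1
(m-triple is (0,0,0) — same symbol as above.)
4πI² = N·(3j₀)²·(3jₘ)² = 36/121
I = +1·√(0.297521/4π) = 0.15386989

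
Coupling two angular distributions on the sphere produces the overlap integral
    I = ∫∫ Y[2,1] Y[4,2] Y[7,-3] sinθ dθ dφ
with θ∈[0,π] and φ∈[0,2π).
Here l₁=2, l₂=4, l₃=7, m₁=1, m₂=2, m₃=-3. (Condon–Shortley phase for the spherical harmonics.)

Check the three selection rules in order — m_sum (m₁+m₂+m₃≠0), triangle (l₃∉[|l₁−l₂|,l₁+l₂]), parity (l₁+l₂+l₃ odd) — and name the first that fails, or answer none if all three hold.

triangle

m₁+m₂+m₃ = 1 + 2 − 3 = 0  ✓
triangle: |2−4|=2 ≤ l₃=7 ≤ 2+4=6  ✗
parity: l₁+l₂+l₃ = 13 is odd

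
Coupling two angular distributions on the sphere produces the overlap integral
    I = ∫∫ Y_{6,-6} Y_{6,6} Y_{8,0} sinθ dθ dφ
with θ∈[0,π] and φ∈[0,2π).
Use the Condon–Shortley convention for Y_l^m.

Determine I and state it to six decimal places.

Checks pass: Σm=0; 20 even; l₃=8∈[0,12].
(2·6+1)(2·6+1)(2·8+1) = 2873
Δ: 4! 8! 8! / 21! → 1/1309458150
sum: t=0:+1/49766400 t=1:−1/3110400 t=2:+1/1327104 t=3:−1/3110400 t=4:+1/49766400 = 1/6635520
3j²(6 6 8; 0 0 0) = Δ·Π!·Σ² = 350/46189  (sign +1)
sum: t=4:+1/39016857600 = 1/39016857600
3j²(6 6 8; -6 6 0) = Δ·Π!·Σ² = 11/58786  (sign +1)
combine: 4πI² = 2873·350/46189·11/58786 = 25/6137
take √, sign +1: I = 0.01800475

0.018005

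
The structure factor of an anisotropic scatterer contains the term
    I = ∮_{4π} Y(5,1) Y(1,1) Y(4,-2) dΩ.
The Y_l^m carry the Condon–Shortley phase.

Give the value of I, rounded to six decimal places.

-0.120286

m-sum 0 ✓  L=10 even ✓  4≤4≤6 ✓
Π(2lᵢ+1) = 11×3×9 = 297
triangle coeff Δ(5,1,4) = 1/495
Σ_t [1,1]: t=1:−1/576 = -1/576
(3j)²=5/99 [(5 1 4; 0 0 0)], sign=-1
Σ_t [2,2]: t=2:+1/2880 = 1/2880
(3j)²=2/165 [(5 1 4; 1 1 -2)], sign=+1
⇒ 4πI² = 2/11
I = (-1)√(2/11/(4π)) = -0.12028562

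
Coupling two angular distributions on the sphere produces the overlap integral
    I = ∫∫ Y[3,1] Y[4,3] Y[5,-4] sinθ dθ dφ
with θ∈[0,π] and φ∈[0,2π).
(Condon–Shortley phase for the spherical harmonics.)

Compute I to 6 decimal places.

Rules hold: Σm=0, L=12 even, 1≤5≤7.
N = 7·9·11 = 693
Δ = 2!·4!·6!/13! = 1/180180
Racah Σ t=0..2: t=0:+1/576 t=1:−1/144 t=2:+1/576 = -1/288
⇒ 3j(3 4 5; 0 0 0)² = 20/1001, sgn +1
Racah Σ t=1..2: t=1:−1/4320 t=2:+1/5760 = -1/17280
⇒ 3j(3 4 5; 1 3 -4)² = 7/4290, sgn +1
4πI² = N·(3j₀)²·(3jₘ)² = 42/1859
I = +1·√(0.0225928/4π) = 0.04240138

0.042401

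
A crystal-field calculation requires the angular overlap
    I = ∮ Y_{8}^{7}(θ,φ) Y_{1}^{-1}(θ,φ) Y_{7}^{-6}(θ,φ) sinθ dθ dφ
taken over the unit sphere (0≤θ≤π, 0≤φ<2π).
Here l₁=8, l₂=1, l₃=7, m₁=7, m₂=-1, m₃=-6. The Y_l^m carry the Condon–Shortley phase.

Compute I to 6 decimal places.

Checks pass: Σm=0; 16 even; l₃=7∈[7,9].
(2·8+1)(2·1+1)(2·7+1) = 765
Δ: 2! 14! 0! / 17! → 1/2040
sum: t=1:−1/25401600 = -1/25401600
3j²(8 1 7; 0 0 0) = Δ·Π!·Σ² = 8/255  (sign +1)
sum: t=0:+1/12454041600 = 1/12454041600
3j²(8 1 7; 7 -1 -6) = Δ·Π!·Σ² = 7/136  (sign -1)
combine: 4πI² = 765·8/255·7/136 = 21/17
take √, sign -1: I = -0.31353083

-0.313531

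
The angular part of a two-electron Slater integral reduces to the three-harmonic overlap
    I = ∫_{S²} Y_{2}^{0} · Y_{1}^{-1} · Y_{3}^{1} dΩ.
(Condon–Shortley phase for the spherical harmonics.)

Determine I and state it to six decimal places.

m-sum 0 ✓  L=6 even ✓  1≤3≤3 ✓
Π(2lᵢ+1) = 5×3×7 = 105
triangle coeff Δ(2,1,3) = 1/105
Σ_t [0,0]: t=0:+1/4 = 1/4
(3j)²=3/35 [(2 1 3; 0 0 0)], sign=-1
Σ_t [0,0]: t=0:+1/8 = 1/8
(3j)²=2/35 [(2 1 3; 0 -1 1)], sign=+1
⇒ 4πI² = 18/35
I = (-1)√(18/35/(4π)) = -0.20230066

-0.202301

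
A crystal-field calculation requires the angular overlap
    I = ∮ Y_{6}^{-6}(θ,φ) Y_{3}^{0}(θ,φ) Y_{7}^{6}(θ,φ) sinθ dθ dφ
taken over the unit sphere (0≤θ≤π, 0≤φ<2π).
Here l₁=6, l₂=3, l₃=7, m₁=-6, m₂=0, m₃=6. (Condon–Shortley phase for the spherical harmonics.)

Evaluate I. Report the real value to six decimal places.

Rules hold: Σm=0, L=16 even, 3≤7≤9.
N = 13·7·15 = 1365
Δ = 2!·10!·4!/17! = 1/2042040
Racah Σ t=0..2: t=0:+1/207360 t=1:−1/57600 t=2:+1/207360 = -1/129600
⇒ 3j(6 3 7; 0 0 0)² = 168/12155, sgn +1
Racah Σ t=2..2: t=2:+1/43545600 = 1/43545600
⇒ 3j(6 3 7; -6 0 6)² = 33/1190, sgn -1
4πI² = N·(3j₀)²·(3jₘ)² = 756/1445
I = -1·√(0.523183/4π) = -0.20404316

-0.204043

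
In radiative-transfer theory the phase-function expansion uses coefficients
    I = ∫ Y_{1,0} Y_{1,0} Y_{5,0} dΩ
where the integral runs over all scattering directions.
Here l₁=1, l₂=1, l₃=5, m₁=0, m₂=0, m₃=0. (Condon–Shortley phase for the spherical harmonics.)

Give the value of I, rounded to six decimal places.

l₃=5 ∉ [0,2] — triangle fails ⇒ I = 0

0.000000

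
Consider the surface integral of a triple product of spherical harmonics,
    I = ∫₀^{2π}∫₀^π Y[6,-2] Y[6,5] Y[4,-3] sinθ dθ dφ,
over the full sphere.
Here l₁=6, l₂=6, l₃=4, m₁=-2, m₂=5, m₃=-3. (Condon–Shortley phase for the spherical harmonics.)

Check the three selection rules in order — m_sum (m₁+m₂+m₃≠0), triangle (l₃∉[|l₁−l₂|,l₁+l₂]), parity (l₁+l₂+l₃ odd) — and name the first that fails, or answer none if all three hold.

none

m₁+m₂+m₃ = -2 + 5 − 3 = 0  ✓
triangle: |6−6|=0 ≤ l₃=4 ≤ 6+6=12  ✓
parity: l₁+l₂+l₃ = 16 is even  ✓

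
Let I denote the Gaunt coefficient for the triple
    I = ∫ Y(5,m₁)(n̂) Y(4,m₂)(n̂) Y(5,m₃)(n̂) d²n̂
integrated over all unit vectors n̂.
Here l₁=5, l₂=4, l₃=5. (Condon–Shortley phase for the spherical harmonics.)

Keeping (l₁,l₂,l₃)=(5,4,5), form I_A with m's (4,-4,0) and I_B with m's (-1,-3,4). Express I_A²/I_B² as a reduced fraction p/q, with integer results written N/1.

Shared (l₁,l₂,l₃)=(5,4,5): N and (l;000)² cancel in I_A²/I_B².
A: Δ = 4!·6!·4!/15! = 1/3153150; Racah Σ t=0..0: t=0:+1/69120 = 1/69120; ⇒ 3j(5 4 5; 4 -4 0)² = 2/143, sgn -1
B: Δ = 4!·6!·4!/15! = 1/3153150; Racah Σ t=0..1: t=0:+1/103680 t=1:−1/17280 = -1/20736; ⇒ 3j(5 4 5; -1 -3 4)² = 10/429, sgn +1
I_A²/I_B² = (2/143)/(10/429) = 3/5

3/5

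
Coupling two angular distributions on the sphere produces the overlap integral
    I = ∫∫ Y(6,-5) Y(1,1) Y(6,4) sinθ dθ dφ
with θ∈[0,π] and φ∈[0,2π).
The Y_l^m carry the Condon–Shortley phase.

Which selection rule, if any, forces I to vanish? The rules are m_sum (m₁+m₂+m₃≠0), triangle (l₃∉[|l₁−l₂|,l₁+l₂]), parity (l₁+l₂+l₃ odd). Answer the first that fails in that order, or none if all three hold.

parity

m₁+m₂+m₃ = -5 + 1 + 4 = 0  ✓
triangle: |6−1|=5 ≤ l₃=6 ≤ 6+1=7  ✓
parity: l₁+l₂+l₃ = 13 is odd  ✗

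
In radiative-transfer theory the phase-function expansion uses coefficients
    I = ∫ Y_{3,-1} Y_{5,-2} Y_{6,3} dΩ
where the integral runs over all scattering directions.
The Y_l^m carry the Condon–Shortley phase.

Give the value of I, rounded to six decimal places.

-0.152880

Rules hold: Σm=0, L=14 even, 2≤6≤8.
N = 7·11·13 = 1001
Δ = 2!·4!·8!/15! = 1/675675
Racah Σ t=0..2: t=0:+1/8640 t=1:−1/2304 t=2:+1/8640 = -7/34560
⇒ 3j(3 5 6; 0 0 0)² = 7/429, sgn -1
Racah Σ t=0..2: t=0:+1/34560 t=1:−1/8640 t=2:+1/40320 = -1/16128
⇒ 3j(3 5 6; -1 -2 3)² = 18/1001, sgn +1
4πI² = N·(3j₀)²·(3jₘ)² = 42/143
I = -1·√(0.293706/4π) = -0.15288036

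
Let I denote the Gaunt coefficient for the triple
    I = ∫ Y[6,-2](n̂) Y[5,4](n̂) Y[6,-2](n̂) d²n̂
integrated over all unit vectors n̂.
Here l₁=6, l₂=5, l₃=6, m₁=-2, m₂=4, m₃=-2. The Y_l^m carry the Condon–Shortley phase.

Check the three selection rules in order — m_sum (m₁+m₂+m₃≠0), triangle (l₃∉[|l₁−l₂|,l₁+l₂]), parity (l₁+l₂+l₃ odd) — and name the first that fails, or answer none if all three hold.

parity

Σmᵢ = 0  ✓
l₃∈[|l₁−l₂|,l₁+l₂]=[1,11], have l₃=6  ✓
Σlᵢ = 17 ⇒ odd  ✗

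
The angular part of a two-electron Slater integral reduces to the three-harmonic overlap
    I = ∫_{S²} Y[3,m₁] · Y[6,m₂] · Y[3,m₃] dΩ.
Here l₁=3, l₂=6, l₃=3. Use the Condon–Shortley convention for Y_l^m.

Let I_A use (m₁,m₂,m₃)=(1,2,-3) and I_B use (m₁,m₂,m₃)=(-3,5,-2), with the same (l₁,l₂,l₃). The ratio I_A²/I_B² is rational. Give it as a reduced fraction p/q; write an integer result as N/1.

2/33

Shared (l₁,l₂,l₃)=(3,6,3): N and (l;000)² cancel in I_A²/I_B².
A: Δ = 6!·0!·6!/13! = 1/12012; Racah Σ t=2..2: t=2:+1/34560 = 1/34560; ⇒ 3j(3 6 3; 1 2 -3)² = 1/429, sgn +1
B: Δ = 6!·0!·6!/13! = 1/12012; Racah Σ t=6..6: t=6:+1/86400 = 1/86400; ⇒ 3j(3 6 3; -3 5 -2)² = 1/26, sgn -1
I_A²/I_B² = (1/429)/(1/26) = 2/33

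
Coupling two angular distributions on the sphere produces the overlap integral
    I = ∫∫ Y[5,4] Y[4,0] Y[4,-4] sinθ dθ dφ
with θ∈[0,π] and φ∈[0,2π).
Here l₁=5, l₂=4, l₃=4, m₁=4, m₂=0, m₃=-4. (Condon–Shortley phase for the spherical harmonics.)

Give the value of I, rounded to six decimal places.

0.000000

Σlᵢ=13 odd — θ-integrand is odd under cosθ→−cosθ; I=0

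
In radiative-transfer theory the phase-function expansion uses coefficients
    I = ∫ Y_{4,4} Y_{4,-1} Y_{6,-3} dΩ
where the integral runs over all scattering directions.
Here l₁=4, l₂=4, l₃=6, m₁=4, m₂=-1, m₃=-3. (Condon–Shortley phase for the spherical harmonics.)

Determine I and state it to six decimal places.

0.155830

m-sum 0 ✓  L=14 even ✓  0≤6≤8 ✓
Π(2lᵢ+1) = 9×9×13 = 1053
triangle coeff Δ(4,4,6) = 1/1261260
Σ_t [0,2]: t=0:+1/4608 t=1:−1/1296 t=2:+1/4608 = -7/20736
(3j)²=20/1287 [(4 4 6; 0 0 0)], sign=-1
Σ_t [0,0]: t=0:+1/51840 = 1/51840
(3j)²=8/429 [(4 4 6; 4 -1 -3)], sign=-1
⇒ 4πI² = 480/1573
I = (+1)√(480/1573/(4π)) = 0.15583009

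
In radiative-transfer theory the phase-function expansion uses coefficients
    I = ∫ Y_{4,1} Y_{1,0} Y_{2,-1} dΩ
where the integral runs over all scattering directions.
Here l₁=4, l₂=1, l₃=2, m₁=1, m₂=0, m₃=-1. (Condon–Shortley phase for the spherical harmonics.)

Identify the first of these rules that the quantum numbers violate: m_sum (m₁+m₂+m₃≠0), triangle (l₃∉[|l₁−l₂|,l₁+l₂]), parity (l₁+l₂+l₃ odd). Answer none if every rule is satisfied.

triangle

azimuthal sum: 1 + 0 − 1 = 0  ✓
3 ≤ 2 ≤ 5 (triangle on l)  ✗
L = 4 + 1 + 2 = 7 (odd)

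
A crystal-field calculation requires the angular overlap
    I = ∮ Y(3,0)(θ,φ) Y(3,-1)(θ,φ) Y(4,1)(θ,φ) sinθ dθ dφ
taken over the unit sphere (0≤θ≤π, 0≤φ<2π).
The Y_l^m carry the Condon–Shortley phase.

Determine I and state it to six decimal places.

Checks pass: Σm=0; 10 even; l₃=4∈[0,6].
(2·3+1)(2·3+1)(2·4+1) = 441
Δ: 2! 4! 4! / 11! → 1/34650
sum: t=0:+1/72 t=1:−1/16 t=2:+1/72 = -5/144
3j²(3 3 4; 0 0 0) = Δ·Π!·Σ² = 2/77  (sign -1)
sum: t=0:+1/48 t=1:−1/24 t=2:+1/288 = -5/288
3j²(3 3 4; 0 -1 1) = Δ·Π!·Σ² = 5/462  (sign +1)
combine: 4πI² = 441·2/77·5/462 = 15/121
take √, sign -1: I = -0.09932258

-0.099323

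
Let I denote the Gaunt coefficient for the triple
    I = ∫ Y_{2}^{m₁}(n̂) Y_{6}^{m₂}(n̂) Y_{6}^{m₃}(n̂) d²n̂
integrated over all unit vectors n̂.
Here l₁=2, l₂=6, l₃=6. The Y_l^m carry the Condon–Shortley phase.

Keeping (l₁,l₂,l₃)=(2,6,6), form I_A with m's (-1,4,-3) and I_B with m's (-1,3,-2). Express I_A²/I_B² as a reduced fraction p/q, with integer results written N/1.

49/30

Shared (l₁,l₂,l₃)=(2,6,6): N and (l;000)² cancel in I_A²/I_B².
A: Δ = 2!·2!·10!/15! = 1/90090; Racah Σ t=1..2: t=1:−1/725760 t=2:+1/161280 = 1/207360; ⇒ 3j(2 6 6; -1 4 -3)² = 7/286, sgn -1
B: Δ = 2!·2!·10!/15! = 1/90090; Racah Σ t=1..2: t=1:−1/161280 t=2:+1/60480 = 1/96768; ⇒ 3j(2 6 6; -1 3 -2)² = 15/1001, sgn +1
I_A²/I_B² = (7/286)/(15/1001) = 49/30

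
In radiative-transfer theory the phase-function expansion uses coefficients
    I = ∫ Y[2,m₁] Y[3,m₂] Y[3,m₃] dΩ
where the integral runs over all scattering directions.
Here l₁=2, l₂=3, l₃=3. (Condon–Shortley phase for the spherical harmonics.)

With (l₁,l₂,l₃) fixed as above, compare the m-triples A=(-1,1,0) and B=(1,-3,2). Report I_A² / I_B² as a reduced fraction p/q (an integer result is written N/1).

Shared (l₁,l₂,l₃)=(2,3,3): N and (l;000)² cancel in I_A²/I_B².
A: Δ = 2!·2!·4!/9! = 1/3780; Racah Σ t=1..2: t=1:−1/12 t=2:+1/8 = 1/24; ⇒ 3j(2 3 3; -1 1 0)² = 1/210, sgn -1
B: Δ = 2!·2!·4!/9! = 1/3780; Racah Σ t=0..0: t=0:+1/48 = 1/48; ⇒ 3j(2 3 3; 1 -3 2)² = 5/84, sgn -1
I_A²/I_B² = (1/210)/(5/84) = 2/25

2/25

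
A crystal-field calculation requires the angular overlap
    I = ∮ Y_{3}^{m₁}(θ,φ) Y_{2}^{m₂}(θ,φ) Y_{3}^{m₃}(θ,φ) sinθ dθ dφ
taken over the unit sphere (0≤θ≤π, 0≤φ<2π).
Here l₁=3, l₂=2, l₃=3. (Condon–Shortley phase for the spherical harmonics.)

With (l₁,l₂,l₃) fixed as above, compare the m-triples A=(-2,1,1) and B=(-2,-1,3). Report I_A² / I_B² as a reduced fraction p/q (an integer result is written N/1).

3/5

l's match ⇒ only the (l;m) 3-j factors differ between A and B.
A: triangle coeff Δ(3,2,3) = 1/3780; Σ_t [1,2]: t=1:−1/48 t=2:+1/12 = 1/16; (3j)²=1/28 [(3 2 3; -2 1 1)], sign=+1
B: triangle coeff Δ(3,2,3) = 1/3780; Σ_t [1,1]: t=1:−1/48 = -1/48; (3j)²=5/84 [(3 2 3; -2 -1 3)], sign=-1
I_A²/I_B² = (1/28)/(5/84) = 3/5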